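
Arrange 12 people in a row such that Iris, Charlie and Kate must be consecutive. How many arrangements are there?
Treat the 3 as one block: (12-3+1)! × 3! = 3628800 × 6 = 21772800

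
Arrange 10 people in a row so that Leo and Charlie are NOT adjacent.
Total - adjacent = 10! - (10-1)!×2 = 3628800 - 725760 = 2903040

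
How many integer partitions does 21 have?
Pentagonal recurrence p(n) = p(n-1) + p(n-2) - p(n-5) - p(n-7) + p(n-12) + p(n-15) - ... gives p(0..20) = 1, 1, 2, 3, 5, 7, 11, 15, 22, 30, 42, 56, 77, 101, 135, 176, 231, 297, 385, 490, 627. p(21) = p(20) + p(19) - p(16) - p(14) + p(9) + p(6) = 627 + 490 - 231 - 135 + 30 + 11 = 792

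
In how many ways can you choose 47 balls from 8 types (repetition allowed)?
C(47+8-1, 8-1) = C(54, 7) = 177100560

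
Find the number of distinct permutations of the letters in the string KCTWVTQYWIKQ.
12! / (2! × 1! × 2! × 2! × 1! × 1! × 1! × 2!) = 29937600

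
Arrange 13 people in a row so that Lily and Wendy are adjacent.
Treat as block: (13-1)! × 2! = 479001600 × 2 = 958003200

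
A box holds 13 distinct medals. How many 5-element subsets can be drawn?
C(13,5) = 13!/(5!×8!) = 1287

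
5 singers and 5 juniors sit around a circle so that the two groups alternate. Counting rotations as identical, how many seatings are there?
Fix one of the singers: (5-1)! ways for the remaining singers, × 5! ways for the juniors = 24 × 120 = 2880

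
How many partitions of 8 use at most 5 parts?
By conjugation, equals partitions of 8 into parts ≤ 5. Let r_j(i) = number of partitions of i into parts ≤ j, for i = 0..8. r_1(i) = 1 for all i; r_j(i) = r_{j-1}(i) + r_j(i-j). Rows j = 2..5: ≤2: 1 1 2 2 3 3 4 4 5; ≤3: 1 1 2 3 4 5 7 8 10; ≤4: 1 1 2 3 5 6 9 11 15; ≤5: 1 1 2 3 5 7 10 13 18. r_5(8) = 18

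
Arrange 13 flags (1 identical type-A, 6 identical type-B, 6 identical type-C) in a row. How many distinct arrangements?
13! / (1! × 6! × 6!) = 12012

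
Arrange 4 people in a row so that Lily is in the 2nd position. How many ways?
Fix one position: (4-1)! = 6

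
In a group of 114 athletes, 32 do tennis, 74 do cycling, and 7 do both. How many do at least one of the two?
|A∪B| = |A| + |B| - |A∩B| = 32 + 74 - 7 = 99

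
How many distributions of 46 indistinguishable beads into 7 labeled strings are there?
C(46+7-1, 7-1) = C(52, 6) = 20358520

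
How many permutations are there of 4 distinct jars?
4! = 24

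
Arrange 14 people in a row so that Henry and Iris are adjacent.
Treat as block: (14-1)! × 2! = 6227020800 × 2 = 12454041600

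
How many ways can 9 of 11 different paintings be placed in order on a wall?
P(11,9) = 11!/(11-9)! = 19958400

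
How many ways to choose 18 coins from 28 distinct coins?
C(28,18) = 28!/(18!×10!) = 13123110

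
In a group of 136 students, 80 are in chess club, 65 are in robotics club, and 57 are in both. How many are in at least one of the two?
|A∪B| = |A| + |B| - |A∩B| = 80 + 65 - 57 = 88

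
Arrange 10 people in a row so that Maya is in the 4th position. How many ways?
Fix one position: (10-1)! = 362880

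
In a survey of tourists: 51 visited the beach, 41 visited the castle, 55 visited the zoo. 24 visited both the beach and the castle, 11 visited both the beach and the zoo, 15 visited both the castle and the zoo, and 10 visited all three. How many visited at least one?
|A∪B∪C| = 51+41+55-24-11-15+10 = 107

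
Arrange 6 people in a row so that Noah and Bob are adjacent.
Treat as block: (6-1)! × 2! = 120 × 2 = 240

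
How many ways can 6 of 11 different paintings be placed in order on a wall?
P(11,6) = 11!/(11-6)! = 332640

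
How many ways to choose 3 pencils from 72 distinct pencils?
C(72,3) = 72!/(3!×69!) = 59640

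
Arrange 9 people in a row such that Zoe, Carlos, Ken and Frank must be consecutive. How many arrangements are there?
Treat the 4 as one block: (9-4+1)! × 4! = 720 × 24 = 17280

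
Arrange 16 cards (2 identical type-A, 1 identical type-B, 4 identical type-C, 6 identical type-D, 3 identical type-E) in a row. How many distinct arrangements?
16! / (2! × 1! × 4! × 6! × 3!) = 100900800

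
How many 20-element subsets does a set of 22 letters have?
C(22,20) = 22!/(20!×2!) = 231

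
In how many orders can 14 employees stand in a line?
14! = 87178291200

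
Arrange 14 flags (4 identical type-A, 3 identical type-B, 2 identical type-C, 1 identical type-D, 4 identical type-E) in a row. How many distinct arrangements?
14! / (4! × 3! × 2! × 1! × 4!) = 12612600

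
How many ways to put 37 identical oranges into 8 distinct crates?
C(37+8-1, 8-1) = C(44, 7) = 38320568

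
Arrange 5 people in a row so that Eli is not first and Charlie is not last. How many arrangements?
By inclusion-exclusion: 5! - 2×(5-1)! + (5-2)! = 120 - 48 + 6 = 78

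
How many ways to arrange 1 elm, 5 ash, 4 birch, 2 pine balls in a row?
12! / (1! × 5! × 4! × 2!) = 83160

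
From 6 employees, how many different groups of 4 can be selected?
C(6,4) = 6!/(4!×2!) = 15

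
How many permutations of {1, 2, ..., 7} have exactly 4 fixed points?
Choose the 4 fixed points C(7,4) = 35, derange the rest: !3 = Σ_{j=0}^{3} (-1)^j·3!/j! = 6 - 6 + 3 - 1 = 2. Product = 35 × 2 = 70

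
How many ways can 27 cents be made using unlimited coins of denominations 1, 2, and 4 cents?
Coefficient of x^27 in 1/(1-x^1) · 1/(1-x^2) · 1/(1-x^4). Case on j = number of 4-cent coins (j = 0..6); remainder r = 27 - 4j is made from {1,2} in ⌊r/2⌋+1 ways. r = 27, 23, 19, 15, 11, 7, 3 → 14 + 12 + 10 + 8 + 6 + 4 + 2 = 56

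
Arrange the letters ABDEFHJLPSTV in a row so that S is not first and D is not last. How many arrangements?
By inclusion-exclusion: 12! - 2×(12-1)! + (12-2)! = 479001600 - 79833600 + 3628800 = 402796800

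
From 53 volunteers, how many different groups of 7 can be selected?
C(53,7) = 53!/(7!×46!) = 154143080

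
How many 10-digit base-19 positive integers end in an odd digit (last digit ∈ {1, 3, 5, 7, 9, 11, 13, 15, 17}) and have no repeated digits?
Last∈{1,3,5,7,9,11,13,15,17}. Last=0: 0. Last nonzero: 9×17×P(17,8) = 149967417600. Total = 149967417600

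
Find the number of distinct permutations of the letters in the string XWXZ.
4! / (1! × 2! × 1!) = 12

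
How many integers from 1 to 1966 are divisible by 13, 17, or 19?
⌊1966/13⌋+⌊1966/17⌋+⌊1966/19⌋ - ⌊1966/221⌋-⌊1966/247⌋-⌊1966/323⌋ + ⌊1966/4199⌋ = 151+115+103 - 8-7-6 + 0 = 348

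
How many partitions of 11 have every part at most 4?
Let r_j(i) = number of partitions of i into parts ≤ j, for i = 0..11. r_1(i) = 1 for all i; r_j(i) = r_{j-1}(i) + r_j(i-j). Rows j = 2..4: ≤2: 1 1 2 2 3 3 4 4 5 5 6 6; ≤3: 1 1 2 3 4 5 7 8 10 12 14 16; ≤4: 1 1 2 3 5 6 9 11 15 18 23 27. r_4(11) = 27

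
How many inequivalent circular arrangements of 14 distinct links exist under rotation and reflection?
(14-1)!/2 = 6227020800/2 = 3113510400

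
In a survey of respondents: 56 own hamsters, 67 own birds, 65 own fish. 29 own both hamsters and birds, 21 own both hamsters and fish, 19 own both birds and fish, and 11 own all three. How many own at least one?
|A∪B∪C| = 56+67+65-29-21-19+11 = 130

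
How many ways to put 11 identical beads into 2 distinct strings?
C(11+2-1, 2-1) = C(12, 1) = 12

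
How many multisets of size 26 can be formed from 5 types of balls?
C(26+5-1, 5-1) = C(30, 4) = 27405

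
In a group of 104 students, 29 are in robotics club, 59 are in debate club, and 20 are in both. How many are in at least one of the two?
|A∪B| = |A| + |B| - |A∩B| = 29 + 59 - 20 = 68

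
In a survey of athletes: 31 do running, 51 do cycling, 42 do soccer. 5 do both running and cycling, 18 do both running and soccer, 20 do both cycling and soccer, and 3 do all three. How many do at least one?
|A∪B∪C| = 31+51+42-5-18-20+3 = 84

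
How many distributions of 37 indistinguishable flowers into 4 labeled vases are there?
C(37+4-1, 4-1) = C(40, 3) = 9880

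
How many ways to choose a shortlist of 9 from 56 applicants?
C(56,9) = 56!/(9!×47!) = 7575968400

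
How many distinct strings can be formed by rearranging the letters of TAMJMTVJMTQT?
12! / (1! × 1! × 3! × 1! × 4! × 2!) = 1663200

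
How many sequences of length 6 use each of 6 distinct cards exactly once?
6! = 720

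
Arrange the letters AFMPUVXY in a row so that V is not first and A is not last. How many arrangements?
By inclusion-exclusion: 8! - 2×(8-1)! + (8-2)! = 40320 - 10080 + 720 = 30960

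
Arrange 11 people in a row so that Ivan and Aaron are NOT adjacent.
Total - adjacent = 11! - (11-1)!×2 = 39916800 - 7257600 = 32659200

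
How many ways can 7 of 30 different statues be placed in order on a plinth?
P(30,7) = 30!/(30-7)! = 10260432000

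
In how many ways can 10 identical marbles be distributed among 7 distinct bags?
C(10+7-1, 7-1) = C(16, 6) = 8008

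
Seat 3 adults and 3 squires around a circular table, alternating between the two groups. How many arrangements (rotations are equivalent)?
Fix one of the adults: (3-1)! ways for the remaining adults, × 3! ways for the squires = 2 × 6 = 12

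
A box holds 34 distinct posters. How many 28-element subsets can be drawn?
C(34,28) = 34!/(28!×6!) = 1344904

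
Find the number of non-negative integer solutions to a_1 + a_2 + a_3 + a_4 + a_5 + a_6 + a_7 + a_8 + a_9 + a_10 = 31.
C(31+10-1, 10-1) = C(40, 9) = 273438880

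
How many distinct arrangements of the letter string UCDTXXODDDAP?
12! / (4! × 1! × 1! × 2! × 1! × 1! × 1! × 1!) = 9979200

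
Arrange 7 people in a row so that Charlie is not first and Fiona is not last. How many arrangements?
By inclusion-exclusion: 7! - 2×(7-1)! + (7-2)! = 5040 - 1440 + 120 = 3720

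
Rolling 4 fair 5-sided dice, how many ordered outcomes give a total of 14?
Coefficient of x^14 in (x + x² + ... + x^5)^4. By inclusion-exclusion on dice exceeding 5: Σ_j (-1)^j C(4,j)·C(14-1-5j, 3) = C(4,0)·C(13,3) - C(4,1)·C(8,3) + C(4,2)·C(3,3) = 1·286 - 4·56 + 6·1 = 68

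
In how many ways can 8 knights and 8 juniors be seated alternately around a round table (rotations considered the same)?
Fix one of the knights: (8-1)! ways for the remaining knights, × 8! ways for the juniors = 5040 × 40320 = 203212800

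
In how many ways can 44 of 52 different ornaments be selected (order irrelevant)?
C(52,44) = 52!/(44!×8!) = 752538150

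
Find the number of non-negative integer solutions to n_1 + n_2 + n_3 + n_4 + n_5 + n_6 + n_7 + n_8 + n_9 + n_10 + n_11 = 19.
C(19+11-1, 11-1) = C(29, 10) = 20030010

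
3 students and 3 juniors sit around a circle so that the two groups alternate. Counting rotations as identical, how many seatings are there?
Fix one of the students: (3-1)! ways for the remaining students, × 3! ways for the juniors = 2 × 6 = 12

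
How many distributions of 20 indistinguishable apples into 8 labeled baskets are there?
C(20+8-1, 8-1) = C(27, 7) = 888030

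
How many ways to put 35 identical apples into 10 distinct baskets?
C(35+10-1, 10-1) = C(44, 9) = 708930508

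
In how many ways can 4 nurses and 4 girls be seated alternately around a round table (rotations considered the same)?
Fix one of the nurses: (4-1)! ways for the remaining nurses, × 4! ways for the girls = 6 × 24 = 144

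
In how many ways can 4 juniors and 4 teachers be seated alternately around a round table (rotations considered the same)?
Fix one of the juniors: (4-1)! ways for the remaining juniors, × 4! ways for the teachers = 6 × 24 = 144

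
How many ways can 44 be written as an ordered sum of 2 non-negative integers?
C(44+2-1, 2-1) = C(45, 1) = 45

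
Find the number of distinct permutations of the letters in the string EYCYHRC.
7! / (1! × 1! × 1! × 2! × 2!) = 1260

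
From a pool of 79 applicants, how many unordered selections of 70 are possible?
C(79,70) = 79!/(70!×9!) = 205811513765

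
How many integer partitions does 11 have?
Pentagonal recurrence p(n) = p(n-1) + p(n-2) - p(n-5) - p(n-7) + p(n-12) + p(n-15) - ... gives p(0..10) = 1, 1, 2, 3, 5, 7, 11, 15, 22, 30, 42. p(11) = p(10) + p(9) - p(6) - p(4) = 42 + 30 - 11 - 5 = 56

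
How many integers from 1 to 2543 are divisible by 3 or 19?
⌊2543/3⌋ + ⌊2543/19⌋ - ⌊2543/57⌋ = 847 + 133 - 44 = 936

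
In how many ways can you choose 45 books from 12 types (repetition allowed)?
C(45+12-1, 12-1) = C(56, 11) = 148902215280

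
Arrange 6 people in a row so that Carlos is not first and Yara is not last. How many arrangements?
By inclusion-exclusion: 6! - 2×(6-1)! + (6-2)! = 720 - 240 + 24 = 504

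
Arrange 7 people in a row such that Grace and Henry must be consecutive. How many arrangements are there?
Treat the 2 as one block: (7-2+1)! × 2! = 720 × 2 = 1440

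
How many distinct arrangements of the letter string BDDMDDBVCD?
10! / (1! × 2! × 5! × 1! × 1!) = 15120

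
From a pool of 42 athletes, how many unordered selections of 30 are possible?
C(42,30) = 42!/(30!×12!) = 11058116888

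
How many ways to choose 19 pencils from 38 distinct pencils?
C(38,19) = 38!/(19!×19!) = 35345263800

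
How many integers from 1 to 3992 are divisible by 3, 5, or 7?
⌊3992/3⌋+⌊3992/5⌋+⌊3992/7⌋ - ⌊3992/15⌋-⌊3992/21⌋-⌊3992/35⌋ + ⌊3992/105⌋ = 1330+798+570 - 266-190-114 + 38 = 2166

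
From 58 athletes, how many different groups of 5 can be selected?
C(58,5) = 58!/(5!×53!) = 4582116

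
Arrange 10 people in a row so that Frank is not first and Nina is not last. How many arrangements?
By inclusion-exclusion: 10! - 2×(10-1)! + (10-2)! = 3628800 - 725760 + 40320 = 2943360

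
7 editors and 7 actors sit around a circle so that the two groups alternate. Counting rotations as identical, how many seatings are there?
Fix one of the editors: (7-1)! ways for the remaining editors, × 7! ways for the actors = 720 × 5040 = 3628800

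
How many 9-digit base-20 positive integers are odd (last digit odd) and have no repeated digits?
Last∈{1,3,5,7,9,11,13,15,17,19}. Last=0: 0. Last nonzero: 10×18×P(18,7) = 28870732800. Total = 28870732800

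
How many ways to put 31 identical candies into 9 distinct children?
C(31+9-1, 9-1) = C(39, 8) = 61523748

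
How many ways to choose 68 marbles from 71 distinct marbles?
C(71,68) = 71!/(68!×3!) = 57155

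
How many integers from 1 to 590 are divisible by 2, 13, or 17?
⌊590/2⌋+⌊590/13⌋+⌊590/17⌋ - ⌊590/26⌋-⌊590/34⌋-⌊590/221⌋ + ⌊590/442⌋ = 295+45+34 - 22-17-2 + 1 = 334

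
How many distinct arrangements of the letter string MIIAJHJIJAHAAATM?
16! / (2! × 1! × 5! × 2! × 3! × 3!) = 1210809600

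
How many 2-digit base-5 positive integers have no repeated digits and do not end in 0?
Last digit: 4 nonzero choices. First digit: 3 (nonzero, ≠last). Middle 0: P(3,0) = 1. Total = 12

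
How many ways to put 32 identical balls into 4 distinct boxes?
C(32+4-1, 4-1) = C(35, 3) = 6545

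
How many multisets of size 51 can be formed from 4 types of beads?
C(51+4-1, 4-1) = C(54, 3) = 24804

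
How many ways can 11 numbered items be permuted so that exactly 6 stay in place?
Choose the 6 fixed points C(11,6) = 462, derange the rest: !5 = Σ_{j=0}^{5} (-1)^j·5!/j! = 120 - 120 + 60 - 20 + 5 - 1 = 44. Product = 462 × 44 = 20328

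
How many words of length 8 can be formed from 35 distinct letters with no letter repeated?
P(35,8) = 35!/(35-8)! = 948964262400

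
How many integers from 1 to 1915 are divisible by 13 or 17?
⌊1915/13⌋ + ⌊1915/17⌋ - ⌊1915/221⌋ = 147 + 112 - 8 = 251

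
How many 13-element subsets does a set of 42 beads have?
C(42,13) = 42!/(13!×29!) = 25518731280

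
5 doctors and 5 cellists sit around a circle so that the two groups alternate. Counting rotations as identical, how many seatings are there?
Fix one of the doctors: (5-1)! ways for the remaining doctors, × 5! ways for the cellists = 24 × 120 = 2880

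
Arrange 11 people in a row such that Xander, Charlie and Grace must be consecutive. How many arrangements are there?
Treat the 3 as one block: (11-3+1)! × 3! = 362880 × 6 = 2177280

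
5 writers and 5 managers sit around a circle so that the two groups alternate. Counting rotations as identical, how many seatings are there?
Fix one of the writers: (5-1)! ways for the remaining writers, × 5! ways for the managers = 24 × 120 = 2880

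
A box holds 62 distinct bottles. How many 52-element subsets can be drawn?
C(62,52) = 62!/(52!×10!) = 107518933731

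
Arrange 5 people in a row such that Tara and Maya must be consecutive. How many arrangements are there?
Treat the 2 as one block: (5-2+1)! × 2! = 24 × 2 = 48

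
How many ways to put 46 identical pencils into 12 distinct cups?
C(46+12-1, 12-1) = C(57, 11) = 184509266760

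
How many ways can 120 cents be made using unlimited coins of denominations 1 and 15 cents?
Coefficient of x^120 in 1/(1-x^1) · 1/(1-x^15). Use j coins of 15 for j = 0..⌊120/15⌋ = 8, the rest in 1s: 8 + 1 = 9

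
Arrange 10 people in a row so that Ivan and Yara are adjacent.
Treat as block: (10-1)! × 2! = 362880 × 2 = 725760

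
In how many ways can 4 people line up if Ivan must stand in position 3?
Fix one position: (4-1)! = 6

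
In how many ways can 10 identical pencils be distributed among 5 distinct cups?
C(10+5-1, 5-1) = C(14, 4) = 1001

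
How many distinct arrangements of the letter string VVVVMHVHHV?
10! / (3! × 1! × 6!) = 840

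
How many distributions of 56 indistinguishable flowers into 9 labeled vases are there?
C(56+9-1, 9-1) = C(64, 8) = 4426165368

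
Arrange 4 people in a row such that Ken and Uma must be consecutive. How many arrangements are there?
Treat the 2 as one block: (4-2+1)! × 2! = 6 × 2 = 12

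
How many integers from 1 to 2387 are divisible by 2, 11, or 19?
⌊2387/2⌋+⌊2387/11⌋+⌊2387/19⌋ - ⌊2387/22⌋-⌊2387/38⌋-⌊2387/209⌋ + ⌊2387/418⌋ = 1193+217+125 - 108-62-11 + 5 = 1359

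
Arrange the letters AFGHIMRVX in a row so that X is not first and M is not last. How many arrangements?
By inclusion-exclusion: 9! - 2×(9-1)! + (9-2)! = 362880 - 80640 + 5040 = 287280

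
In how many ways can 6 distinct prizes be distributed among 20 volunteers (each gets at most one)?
P(20,6) = 20!/(20-6)! = 27907200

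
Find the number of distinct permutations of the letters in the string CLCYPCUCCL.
10! / (1! × 1! × 5! × 2! × 1!) = 15120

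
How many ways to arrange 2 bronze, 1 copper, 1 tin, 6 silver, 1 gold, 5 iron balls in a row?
16! / (2! × 1! × 1! × 6! × 1! × 5!) = 121080960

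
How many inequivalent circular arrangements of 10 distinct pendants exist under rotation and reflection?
(10-1)!/2 = 362880/2 = 181440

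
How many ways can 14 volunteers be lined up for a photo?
14! = 87178291200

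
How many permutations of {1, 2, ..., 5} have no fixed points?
!5 = Σ_{j=0}^{5} (-1)^j·5!/j! = 120 - 120 + 60 - 20 + 5 - 1 = 44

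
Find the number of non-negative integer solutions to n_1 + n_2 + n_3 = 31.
C(31+3-1, 3-1) = C(33, 2) = 528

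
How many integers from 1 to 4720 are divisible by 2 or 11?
⌊4720/2⌋ + ⌊4720/11⌋ - ⌊4720/22⌋ = 2360 + 429 - 214 = 2575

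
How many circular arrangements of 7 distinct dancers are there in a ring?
Circular: fix one position, arrange the rest. (7-1)! = 720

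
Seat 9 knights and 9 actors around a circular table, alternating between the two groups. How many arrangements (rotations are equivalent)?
Fix one of the knights: (9-1)! ways for the remaining knights, × 9! ways for the actors = 40320 × 362880 = 14631321600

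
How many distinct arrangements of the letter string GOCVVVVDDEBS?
12! / (1! × 1! × 1! × 1! × 2! × 4! × 1! × 1!) = 9979200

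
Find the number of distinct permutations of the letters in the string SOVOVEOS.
8! / (3! × 1! × 2! × 2!) = 1680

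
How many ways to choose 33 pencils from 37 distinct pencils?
C(37,33) = 37!/(33!×4!) = 66045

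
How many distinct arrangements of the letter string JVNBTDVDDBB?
11! / (1! × 1! × 3! × 2! × 1! × 3!) = 554400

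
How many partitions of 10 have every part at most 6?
Let r_j(i) = number of partitions of i into parts ≤ j, for i = 0..10. r_1(i) = 1 for all i; r_j(i) = r_{j-1}(i) + r_j(i-j). Rows j = 2..6: ≤2: 1 1 2 2 3 3 4 4 5 5 6; ≤3: 1 1 2 3 4 5 7 8 10 12 14; ≤4: 1 1 2 3 5 6 9 11 15 18 23; ≤5: 1 1 2 3 5 7 10 13 18 23 30; ≤6: 1 1 2 3 5 7 11 14 20 26 35. r_6(10) = 35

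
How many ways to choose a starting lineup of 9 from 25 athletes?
C(25,9) = 25!/(9!×16!) = 2042975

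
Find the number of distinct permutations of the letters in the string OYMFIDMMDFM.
11! / (4! × 1! × 2! × 1! × 2! × 1!) = 415800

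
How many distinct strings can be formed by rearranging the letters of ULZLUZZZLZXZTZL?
15! / (1! × 2! × 4! × 7! × 1!) = 5405400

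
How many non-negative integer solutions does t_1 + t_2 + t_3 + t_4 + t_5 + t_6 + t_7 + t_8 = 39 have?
C(39+8-1, 8-1) = C(46, 7) = 53524680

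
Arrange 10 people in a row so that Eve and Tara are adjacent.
Treat as block: (10-1)! × 2! = 362880 × 2 = 725760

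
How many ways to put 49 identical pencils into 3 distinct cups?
C(49+3-1, 3-1) = C(51, 2) = 1275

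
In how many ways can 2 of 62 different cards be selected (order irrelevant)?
C(62,2) = 62!/(2!×60!) = 1891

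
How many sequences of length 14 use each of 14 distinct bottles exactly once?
14! = 87178291200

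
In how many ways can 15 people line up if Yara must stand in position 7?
Fix one position: (15-1)! = 87178291200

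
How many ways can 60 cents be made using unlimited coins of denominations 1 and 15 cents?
Coefficient of x^60 in 1/(1-x^1) · 1/(1-x^15). Use j coins of 15 for j = 0..⌊60/15⌋ = 4, the rest in 1s: 4 + 1 = 5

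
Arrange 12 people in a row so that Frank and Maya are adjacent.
Treat as block: (12-1)! × 2! = 39916800 × 2 = 79833600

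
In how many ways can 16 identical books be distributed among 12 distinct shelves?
C(16+12-1, 12-1) = C(27, 11) = 13037895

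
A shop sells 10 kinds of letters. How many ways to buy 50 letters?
C(50+10-1, 10-1) = C(59, 9) = 12565671261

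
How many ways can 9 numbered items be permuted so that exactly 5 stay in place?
Choose the 5 fixed points C(9,5) = 126, derange the rest: !4 = Σ_{j=0}^{4} (-1)^j·4!/j! = 24 - 24 + 12 - 4 + 1 = 9. Product = 126 × 9 = 1134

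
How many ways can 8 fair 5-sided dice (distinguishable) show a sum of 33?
Coefficient of x^33 in (x + x² + ... + x^5)^8. By inclusion-exclusion on dice exceeding 5: Σ_j (-1)^j C(8,j)·C(33-1-5j, 7) = C(8,0)·C(32,7) - C(8,1)·C(27,7) + C(8,2)·C(22,7) - C(8,3)·C(17,7) + C(8,4)·C(12,7) - C(8,5)·C(7,7) = 1·3365856 - 8·888030 + 28·170544 - 56·19448 + 70·792 - 56·1 = 3144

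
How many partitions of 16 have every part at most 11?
Let r_j(i) = number of partitions of i into parts ≤ j, for i = 0..16. r_1(i) = 1 for all i; r_j(i) = r_{j-1}(i) + r_j(i-j). Rows j = 2..11: ≤2: 1 1 2 2 3 3 4 4 5 5 6 6 7 7 8 8 9; ≤3: 1 1 2 3 4 5 7 8 10 12 14 16 19 21 24 27 30; ≤4: 1 1 2 3 5 6 9 11 15 18 23 27 34 39 47 54 64; ≤5: 1 1 2 3 5 7 10 13 18 23 30 37 47 57 70 84 101; ≤6: 1 1 2 3 5 7 11 14 20 26 35 44 58 71 90 110 136; ≤7: 1 1 2 3 5 7 11 15 21 28 38 49 65 82 105 131 164; ≤8: 1 1 2 3 5 7 11 15 22 29 40 52 70 89 116 146 186; ≤9: 1 1 2 3 5 7 11 15 22 30 41 54 73 94 123 157 201; ≤10: 1 1 2 3 5 7 11 15 22 30 42 55 75 97 128 164 212; ≤11: 1 1 2 3 5 7 11 15 22 30 42 56 76 99 131 169 219. r_11(16) = 219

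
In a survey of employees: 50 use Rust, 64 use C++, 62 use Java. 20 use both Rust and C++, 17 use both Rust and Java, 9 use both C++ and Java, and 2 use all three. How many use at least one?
|A∪B∪C| = 50+64+62-20-17-9+2 = 132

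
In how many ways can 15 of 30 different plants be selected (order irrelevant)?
C(30,15) = 30!/(15!×15!) = 155117520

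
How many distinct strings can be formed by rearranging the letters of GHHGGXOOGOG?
11! / (2! × 3! × 1! × 5!) = 27720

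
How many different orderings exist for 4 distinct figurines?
4! = 24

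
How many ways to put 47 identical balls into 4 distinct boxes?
C(47+4-1, 4-1) = C(50, 3) = 19600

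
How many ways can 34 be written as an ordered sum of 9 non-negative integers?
C(34+9-1, 9-1) = C(42, 8) = 118030185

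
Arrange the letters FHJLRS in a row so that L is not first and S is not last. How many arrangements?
By inclusion-exclusion: 6! - 2×(6-1)! + (6-2)! = 720 - 240 + 24 = 504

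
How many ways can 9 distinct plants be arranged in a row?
9! = 362880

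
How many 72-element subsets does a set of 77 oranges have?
C(77,72) = 77!/(72!×5!) = 19757815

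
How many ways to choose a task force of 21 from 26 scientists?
C(26,21) = 26!/(21!×5!) = 65780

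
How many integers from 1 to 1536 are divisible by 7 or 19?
⌊1536/7⌋ + ⌊1536/19⌋ - ⌊1536/133⌋ = 219 + 80 - 11 = 288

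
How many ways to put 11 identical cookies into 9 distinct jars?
C(11+9-1, 9-1) = C(19, 8) = 75582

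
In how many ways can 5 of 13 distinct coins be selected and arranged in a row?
P(13,5) = 13!/(13-5)! = 154440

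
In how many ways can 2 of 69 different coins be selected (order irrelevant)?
C(69,2) = 69!/(2!×67!) = 2346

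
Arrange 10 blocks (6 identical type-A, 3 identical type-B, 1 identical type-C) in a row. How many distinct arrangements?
10! / (6! × 3! × 1!) = 840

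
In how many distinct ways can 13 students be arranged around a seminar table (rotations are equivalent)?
Circular: fix one position, arrange the rest. (13-1)! = 479001600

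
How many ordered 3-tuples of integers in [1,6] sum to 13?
Coefficient of x^13 in (x + x² + ... + x^6)^3. By inclusion-exclusion on dice exceeding 6: Σ_j (-1)^j C(3,j)·C(13-1-6j, 2) = C(3,0)·C(12,2) - C(3,1)·C(6,2) = 1·66 - 3·15 = 21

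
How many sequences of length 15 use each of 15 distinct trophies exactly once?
15! = 1307674368000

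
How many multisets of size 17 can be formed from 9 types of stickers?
C(17+9-1, 9-1) = C(25, 8) = 1081575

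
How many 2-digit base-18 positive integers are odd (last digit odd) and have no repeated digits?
Last∈{1,3,5,7,9,11,13,15,17}. Last=0: 0. Last nonzero: 9×16×P(16,0) = 144. Total = 144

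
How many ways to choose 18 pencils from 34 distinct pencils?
C(34,18) = 34!/(18!×16!) = 2203961430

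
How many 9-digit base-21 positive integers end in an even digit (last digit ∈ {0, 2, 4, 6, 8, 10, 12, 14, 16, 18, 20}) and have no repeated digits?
Last∈{0,2,4,6,8,10,12,14,16,18,20}. Last=0: 5079110400. Last nonzero: 10×19×P(19,7) = 48251548800. Total = 53330659200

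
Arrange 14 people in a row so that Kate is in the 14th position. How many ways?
Fix one position: (14-1)! = 6227020800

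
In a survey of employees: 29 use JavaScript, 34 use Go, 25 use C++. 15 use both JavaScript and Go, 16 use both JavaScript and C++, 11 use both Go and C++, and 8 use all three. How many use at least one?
|A∪B∪C| = 29+34+25-15-16-11+8 = 54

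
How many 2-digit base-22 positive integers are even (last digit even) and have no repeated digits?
Last∈{0,2,4,6,8,10,12,14,16,18,20}. Last=0: 21. Last nonzero: 10×20×P(20,0) = 200. Total = 221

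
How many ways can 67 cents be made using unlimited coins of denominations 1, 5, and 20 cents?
Coefficient of x^67 in 1/(1-x^1) · 1/(1-x^5) · 1/(1-x^20). Case on j = number of 20-cent coins (j = 0..3); remainder r = 67 - 20j is made from {1,5} in ⌊r/5⌋+1 ways. r = 67, 47, 27, 7 → 14 + 10 + 6 + 2 = 32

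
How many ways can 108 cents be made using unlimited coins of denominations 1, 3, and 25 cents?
Coefficient of x^108 in 1/(1-x^1) · 1/(1-x^3) · 1/(1-x^25). Case on j = number of 25-cent coins (j = 0..4); remainder r = 108 - 25j is made from {1,3} in ⌊r/3⌋+1 ways. r = 108, 83, 58, 33, 8 → 37 + 28 + 20 + 12 + 3 = 100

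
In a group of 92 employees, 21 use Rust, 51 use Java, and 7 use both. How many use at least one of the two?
|A∪B| = |A| + |B| - |A∩B| = 21 + 51 - 7 = 65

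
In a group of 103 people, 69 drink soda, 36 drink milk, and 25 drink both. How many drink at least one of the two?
|A∪B| = |A| + |B| - |A∩B| = 69 + 36 - 25 = 80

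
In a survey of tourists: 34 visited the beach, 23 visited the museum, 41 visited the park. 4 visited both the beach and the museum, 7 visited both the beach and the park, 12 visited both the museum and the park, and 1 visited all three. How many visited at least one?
|A∪B∪C| = 34+23+41-4-7-12+1 = 76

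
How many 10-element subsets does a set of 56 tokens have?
C(56,10) = 56!/(10!×46!) = 35607051480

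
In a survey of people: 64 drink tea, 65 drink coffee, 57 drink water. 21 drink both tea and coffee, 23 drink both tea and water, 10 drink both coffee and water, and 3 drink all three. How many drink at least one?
|A∪B∪C| = 64+65+57-21-23-10+3 = 135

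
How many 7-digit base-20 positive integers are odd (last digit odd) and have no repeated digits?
Last∈{1,3,5,7,9,11,13,15,17,19}. Last=0: 0. Last nonzero: 10×18×P(18,5) = 185068800. Total = 185068800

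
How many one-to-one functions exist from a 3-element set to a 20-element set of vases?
P(20,3) = 20!/(20-3)! = 6840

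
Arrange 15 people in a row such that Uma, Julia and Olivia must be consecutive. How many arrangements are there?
Treat the 3 as one block: (15-3+1)! × 3! = 6227020800 × 6 = 37362124800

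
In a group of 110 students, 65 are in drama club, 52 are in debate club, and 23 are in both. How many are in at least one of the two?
|A∪B| = |A| + |B| - |A∩B| = 65 + 52 - 23 = 94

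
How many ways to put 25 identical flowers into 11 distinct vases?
C(25+11-1, 11-1) = C(35, 10) = 183579396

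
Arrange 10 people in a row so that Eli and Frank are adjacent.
Treat as block: (10-1)! × 2! = 362880 × 2 = 725760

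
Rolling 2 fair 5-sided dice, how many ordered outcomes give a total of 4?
Coefficient of x^4 in (x + x² + ... + x^5)^2. By inclusion-exclusion on dice exceeding 5: Σ_j (-1)^j C(2,j)·C(4-1-5j, 1) = C(2,0)·C(3,1) = 1·3 = 3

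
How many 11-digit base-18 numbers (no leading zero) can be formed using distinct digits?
First digit: 17 choices (nonzero). Then descending: 17 × 17 × 16 × 15 × 14 × 13 × 12 × 11 × 10 × 9 × 8 = 1199739340800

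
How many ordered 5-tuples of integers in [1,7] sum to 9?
Coefficient of x^9 in (x + x² + ... + x^7)^5. By inclusion-exclusion on dice exceeding 7: Σ_j (-1)^j C(5,j)·C(9-1-7j, 4) = C(5,0)·C(8,4) = 1·70 = 70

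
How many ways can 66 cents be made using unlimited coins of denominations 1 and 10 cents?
Coefficient of x^66 in 1/(1-x^1) · 1/(1-x^10). Use j coins of 10 for j = 0..⌊66/10⌋ = 6, the rest in 1s: 6 + 1 = 7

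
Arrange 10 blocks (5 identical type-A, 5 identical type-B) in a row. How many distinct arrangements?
10! / (5! × 5!) = 252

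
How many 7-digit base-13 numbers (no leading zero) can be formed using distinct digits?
First digit: 12 choices (nonzero). Then descending: 12 × 12 × 11 × 10 × 9 × 8 × 7 = 7983360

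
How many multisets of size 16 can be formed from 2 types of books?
C(16+2-1, 2-1) = C(17, 1) = 17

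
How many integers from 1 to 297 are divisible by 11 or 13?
⌊297/11⌋ + ⌊297/13⌋ - ⌊297/143⌋ = 27 + 22 - 2 = 47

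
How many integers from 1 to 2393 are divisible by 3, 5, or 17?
⌊2393/3⌋+⌊2393/5⌋+⌊2393/17⌋ - ⌊2393/15⌋-⌊2393/51⌋-⌊2393/85⌋ + ⌊2393/255⌋ = 797+478+140 - 159-46-28 + 9 = 1191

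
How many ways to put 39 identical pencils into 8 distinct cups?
C(39+8-1, 8-1) = C(46, 7) = 53524680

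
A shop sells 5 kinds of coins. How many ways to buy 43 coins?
C(43+5-1, 5-1) = C(47, 4) = 178365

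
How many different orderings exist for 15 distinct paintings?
15! = 1307674368000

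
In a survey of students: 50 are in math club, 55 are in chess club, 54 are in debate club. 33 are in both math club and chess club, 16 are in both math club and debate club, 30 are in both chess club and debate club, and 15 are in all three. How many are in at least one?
|A∪B∪C| = 50+55+54-33-16-30+15 = 95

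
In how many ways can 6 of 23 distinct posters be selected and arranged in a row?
P(23,6) = 23!/(23-6)! = 72681840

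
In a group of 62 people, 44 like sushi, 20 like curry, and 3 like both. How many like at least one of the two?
|A∪B| = |A| + |B| - |A∩B| = 44 + 20 - 3 = 61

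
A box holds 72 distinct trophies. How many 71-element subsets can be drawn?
C(72,71) = 72!/(71!×1!) = 72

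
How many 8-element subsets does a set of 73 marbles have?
C(73,8) = 73!/(8!×65!) = 13442126049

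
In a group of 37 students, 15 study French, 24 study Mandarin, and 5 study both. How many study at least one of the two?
|A∪B| = |A| + |B| - |A∩B| = 15 + 24 - 5 = 34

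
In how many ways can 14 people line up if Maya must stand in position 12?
Fix one position: (14-1)! = 6227020800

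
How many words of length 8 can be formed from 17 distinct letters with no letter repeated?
P(17,8) = 17!/(17-8)! = 980179200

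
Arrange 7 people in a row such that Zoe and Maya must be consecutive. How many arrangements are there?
Treat the 2 as one block: (7-2+1)! × 2! = 720 × 2 = 1440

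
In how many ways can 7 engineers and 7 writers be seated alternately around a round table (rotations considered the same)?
Fix one of the engineers: (7-1)! ways for the remaining engineers, × 7! ways for the writers = 720 × 5040 = 3628800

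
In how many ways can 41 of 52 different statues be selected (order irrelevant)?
C(52,41) = 52!/(41!×11!) = 60403728840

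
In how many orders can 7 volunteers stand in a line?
7! = 5040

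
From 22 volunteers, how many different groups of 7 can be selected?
C(22,7) = 22!/(7!×15!) = 170544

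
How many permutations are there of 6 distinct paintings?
6! = 720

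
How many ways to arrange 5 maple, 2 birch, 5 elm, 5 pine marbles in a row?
17! / (5! × 2! × 5! × 5!) = 102918816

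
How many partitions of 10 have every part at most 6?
Let r_j(i) = number of partitions of i into parts ≤ j, for i = 0..10. r_1(i) = 1 for all i; r_j(i) = r_{j-1}(i) + r_j(i-j). Rows j = 2..6: ≤2: 1 1 2 2 3 3 4 4 5 5 6; ≤3: 1 1 2 3 4 5 7 8 10 12 14; ≤4: 1 1 2 3 5 6 9 11 15 18 23; ≤5: 1 1 2 3 5 7 10 13 18 23 30; ≤6: 1 1 2 3 5 7 11 14 20 26 35. r_6(10) = 35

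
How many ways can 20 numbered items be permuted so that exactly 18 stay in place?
Choose the 18 fixed points C(20,18) = 190, derange the rest: !2 = Σ_{j=0}^{2} (-1)^j·2!/j! = 2 - 2 + 1 = 1. Product = 190 × 1 = 190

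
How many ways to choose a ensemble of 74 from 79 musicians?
C(79,74) = 79!/(74!×5!) = 22537515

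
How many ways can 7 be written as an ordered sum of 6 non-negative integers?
C(7+6-1, 6-1) = C(12, 5) = 792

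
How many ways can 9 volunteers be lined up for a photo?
9! = 362880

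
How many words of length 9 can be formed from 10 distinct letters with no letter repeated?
P(10,9) = 10!/(10-9)! = 3628800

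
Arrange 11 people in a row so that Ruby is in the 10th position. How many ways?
Fix one position: (11-1)! = 3628800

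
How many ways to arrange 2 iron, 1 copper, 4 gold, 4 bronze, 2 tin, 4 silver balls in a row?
17! / (2! × 1! × 4! × 4! × 2! × 4!) = 6432426000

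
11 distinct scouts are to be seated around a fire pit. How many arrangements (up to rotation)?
Circular: fix one position, arrange the rest. (11-1)! = 3628800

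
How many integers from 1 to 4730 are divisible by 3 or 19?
⌊4730/3⌋ + ⌊4730/19⌋ - ⌊4730/57⌋ = 1576 + 248 - 82 = 1742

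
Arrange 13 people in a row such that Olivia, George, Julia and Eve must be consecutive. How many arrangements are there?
Treat the 4 as one block: (13-4+1)! × 4! = 3628800 × 24 = 87091200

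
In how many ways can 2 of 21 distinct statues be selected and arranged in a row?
P(21,2) = 21!/(21-2)! = 420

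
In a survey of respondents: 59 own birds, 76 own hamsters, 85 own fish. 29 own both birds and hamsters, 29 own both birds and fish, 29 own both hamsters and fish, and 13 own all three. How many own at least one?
|A∪B∪C| = 59+76+85-29-29-29+13 = 146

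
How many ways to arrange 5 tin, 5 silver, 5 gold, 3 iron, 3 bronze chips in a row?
21! / (5! × 5! × 5! × 3! × 3!) = 821292151680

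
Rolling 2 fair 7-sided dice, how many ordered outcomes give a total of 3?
Coefficient of x^3 in (x + x² + ... + x^7)^2. By inclusion-exclusion on dice exceeding 7: Σ_j (-1)^j C(2,j)·C(3-1-7j, 1) = C(2,0)·C(2,1) = 1·2 = 2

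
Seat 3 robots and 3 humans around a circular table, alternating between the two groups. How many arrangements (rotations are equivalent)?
Fix one of the robots: (3-1)! ways for the remaining robots, × 3! ways for the humans = 2 × 6 = 12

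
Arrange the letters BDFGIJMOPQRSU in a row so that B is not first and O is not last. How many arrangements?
By inclusion-exclusion: 13! - 2×(13-1)! + (13-2)! = 6227020800 - 958003200 + 39916800 = 5308934400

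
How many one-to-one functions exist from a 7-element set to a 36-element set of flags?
P(36,7) = 36!/(36-7)! = 42072307200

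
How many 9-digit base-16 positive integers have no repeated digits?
First digit: 15 choices (nonzero). Then descending: 15 × 15 × 14 × 13 × 12 × 11 × 10 × 9 × 8 = 3891888000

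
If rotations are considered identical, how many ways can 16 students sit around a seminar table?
Circular: fix one position, arrange the rest. (16-1)! = 1307674368000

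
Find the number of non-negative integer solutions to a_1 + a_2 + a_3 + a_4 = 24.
C(24+4-1, 4-1) = C(27, 3) = 2925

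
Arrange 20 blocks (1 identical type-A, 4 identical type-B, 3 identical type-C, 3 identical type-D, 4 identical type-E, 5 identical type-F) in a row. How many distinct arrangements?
20! / (1! × 4! × 3! × 3! × 4! × 5!) = 977728752000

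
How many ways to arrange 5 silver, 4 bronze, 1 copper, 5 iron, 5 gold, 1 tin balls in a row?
21! / (5! × 4! × 1! × 5! × 5! × 1!) = 1231938227520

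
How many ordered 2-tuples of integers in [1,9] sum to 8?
Coefficient of x^8 in (x + x² + ... + x^9)^2. By inclusion-exclusion on dice exceeding 9: Σ_j (-1)^j C(2,j)·C(8-1-9j, 1) = C(2,0)·C(7,1) = 1·7 = 7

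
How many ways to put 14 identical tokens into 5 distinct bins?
C(14+5-1, 5-1) = C(18, 4) = 3060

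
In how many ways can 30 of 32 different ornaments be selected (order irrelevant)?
C(32,30) = 32!/(30!×2!) = 496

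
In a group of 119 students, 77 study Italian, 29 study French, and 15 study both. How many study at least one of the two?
|A∪B| = |A| + |B| - |A∩B| = 77 + 29 - 15 = 91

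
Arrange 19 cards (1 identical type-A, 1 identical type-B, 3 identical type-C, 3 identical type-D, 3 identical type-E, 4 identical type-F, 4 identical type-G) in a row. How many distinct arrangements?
19! / (1! × 1! × 3! × 3! × 3! × 4! × 4!) = 977728752000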